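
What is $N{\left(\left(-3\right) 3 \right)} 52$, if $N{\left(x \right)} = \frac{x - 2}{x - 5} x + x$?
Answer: $- \frac{5850}{7} \approx -835.71$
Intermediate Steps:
$N{\left(x \right)} = x + \frac{x \left(-2 + x\right)}{-5 + x}$ ($N{\left(x \right)} = \frac{-2 + x}{-5 + x} x + x = \frac{x \left(-2 + x\right)}{-5 + x} + x = x + \frac{x \left(-2 + x\right)}{-5 + x}$)
$N{\left(\left(-3\right) 3 \right)} 52 = \frac{\left(-3\right) 3 \left(-7 + 2 \left(\left(-3\right) 3\right)\right)}{-5 - 9} \cdot 52 = - \frac{9 \left(-7 + 2 \left(-9\right)\right)}{-5 - 9} \cdot 52 = - \frac{9 \left(-7 - 18\right)}{-14} \cdot 52 = \left(-9\right) \left(- \frac{1}{14}\right) \left(-25\right) 52 = \left(- \frac{225}{14}\right) 52 = - \frac{5850}{7}$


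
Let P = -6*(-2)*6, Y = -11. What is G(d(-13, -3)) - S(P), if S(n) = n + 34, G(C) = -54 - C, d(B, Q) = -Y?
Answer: -171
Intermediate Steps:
P = 72 (P = 12*6 = 72)
d(B, Q) = 11 (d(B, Q) = -1*(-11) = 11)
S(n) = 34 + n
G(d(-13, -3)) - S(P) = (-54 - 1*11) - (34 + 72) = (-54 - 11) - 1*106 = -65 - 106 = -171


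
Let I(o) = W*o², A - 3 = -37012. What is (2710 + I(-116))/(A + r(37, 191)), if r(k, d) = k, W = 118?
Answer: -795259/18486 ≈ -43.020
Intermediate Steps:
A = -37009 (A = 3 - 37012 = -37009)
I(o) = 118*o²
(2710 + I(-116))/(A + r(37, 191)) = (2710 + 118*(-116)²)/(-37009 + 37) = (2710 + 118*13456)/(-36972) = (2710 + 1587808)*(-1/36972) = 1590518*(-1/36972) = -795259/18486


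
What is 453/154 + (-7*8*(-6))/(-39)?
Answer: -11359/2002 ≈ -5.6738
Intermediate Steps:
453/154 + (-7*8*(-6))/(-39) = 453*(1/154) - 56*(-6)*(-1/39) = 453/154 + 336*(-1/39) = 453/154 - 112/13 = -11359/2002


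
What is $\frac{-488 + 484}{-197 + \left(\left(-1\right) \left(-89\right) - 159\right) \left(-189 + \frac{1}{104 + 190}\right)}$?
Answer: $- \frac{21}{68422} \approx -0.00030692$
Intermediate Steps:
$\frac{-488 + 484}{-197 + \left(\left(-1\right) \left(-89\right) - 159\right) \left(-189 + \frac{1}{104 + 190}\right)} = - \frac{4}{-197 + \left(89 - 159\right) \left(-189 + \frac{1}{294}\right)} = - \frac{4}{-197 - 70 \left(-189 + \frac{1}{294}\right)} = - \frac{4}{-197 - - \frac{277825}{21}} = - \frac{4}{-197 + \frac{277825}{21}} = - \frac{4}{\frac{273688}{21}} = \left(-4\right) \frac{21}{273688} = - \frac{21}{68422}$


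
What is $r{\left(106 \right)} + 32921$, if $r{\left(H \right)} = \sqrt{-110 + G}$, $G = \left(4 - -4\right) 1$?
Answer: $32921 + i \sqrt{102} \approx 32921.0 + 10.1 i$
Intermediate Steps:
$G = 8$ ($G = \left(4 + \left(-1 + 5\right)\right) 1 = \left(4 + 4\right) 1 = 8 \cdot 1 = 8$)
$r{\left(H \right)} = i \sqrt{102}$ ($r{\left(H \right)} = \sqrt{-110 + 8} = \sqrt{-102} = i \sqrt{102}$)
$r{\left(106 \right)} + 32921 = i \sqrt{102} + 32921 = 32921 + i \sqrt{102}$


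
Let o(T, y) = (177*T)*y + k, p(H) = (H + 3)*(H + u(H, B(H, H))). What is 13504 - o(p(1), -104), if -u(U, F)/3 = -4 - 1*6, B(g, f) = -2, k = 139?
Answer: 2295957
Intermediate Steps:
u(U, F) = 30 (u(U, F) = -3*(-4 - 1*6) = -3*(-4 - 6) = -3*(-10) = 30)
p(H) = (3 + H)*(30 + H) (p(H) = (H + 3)*(H + 30) = (3 + H)*(30 + H))
o(T, y) = 139 + 177*T*y (o(T, y) = (177*T)*y + 139 = 177*T*y + 139 = 139 + 177*T*y)
13504 - o(p(1), -104) = 13504 - (139 + 177*(90 + 1² + 33*1)*(-104)) = 13504 - (139 + 177*(90 + 1 + 33)*(-104)) = 13504 - (139 + 177*124*(-104)) = 13504 - (139 - 2282592) = 13504 - 1*(-2282453) = 13504 + 2282453 = 2295957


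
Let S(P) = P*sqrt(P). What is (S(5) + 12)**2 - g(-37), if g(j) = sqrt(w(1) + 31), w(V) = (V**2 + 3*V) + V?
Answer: 263 + 120*sqrt(5) ≈ 531.33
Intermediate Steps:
w(V) = V**2 + 4*V
g(j) = 6 (g(j) = sqrt(1*(4 + 1) + 31) = sqrt(1*5 + 31) = sqrt(5 + 31) = sqrt(36) = 6)
S(P) = P**(3/2)
(S(5) + 12)**2 - g(-37) = (5**(3/2) + 12)**2 - 1*6 = (5*sqrt(5) + 12)**2 - 6 = (12 + 5*sqrt(5))**2 - 6 = -6 + (12 + 5*sqrt(5))**2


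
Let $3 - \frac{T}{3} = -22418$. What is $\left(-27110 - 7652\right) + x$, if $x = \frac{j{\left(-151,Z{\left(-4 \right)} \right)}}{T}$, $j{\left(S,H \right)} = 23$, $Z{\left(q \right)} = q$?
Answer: $- \frac{2338196383}{67263} \approx -34762.0$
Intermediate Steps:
$T = 67263$ ($T = 9 - -67254 = 9 + 67254 = 67263$)
$x = \frac{23}{67263} \approx 0.00034194$
$\left(-27110 - 7652\right) + x = \left(-27110 - 7652\right) + \frac{23}{67263} = -34762 + \frac{23}{67263} = - \frac{2338196383}{67263}$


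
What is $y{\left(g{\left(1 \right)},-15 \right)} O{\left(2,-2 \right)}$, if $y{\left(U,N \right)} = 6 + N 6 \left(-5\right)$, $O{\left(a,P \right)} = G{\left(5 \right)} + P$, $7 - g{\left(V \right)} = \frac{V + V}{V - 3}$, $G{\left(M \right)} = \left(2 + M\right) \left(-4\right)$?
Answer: $-13680$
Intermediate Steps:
$G{\left(M \right)} = -8 - 4 M$
$g{\left(V \right)} = 7 - \frac{2 V}{-3 + V}$ ($g{\left(V \right)} = 7 - \frac{V + V}{V - 3} = 7 - \frac{2 V}{-3 + V}$)
$O{\left(a,P \right)} = -28 + P$ ($O{\left(a,P \right)} = \left(-8 - 20\right) + P = -28 + P$)
$y{\left(U,N \right)} = 6 - 30 N$ ($y{\left(U,N \right)} = 6 + N \left(-30\right) = 6 - 30 N$)
$y{\left(g{\left(1 \right)},-15 \right)} O{\left(2,-2 \right)} = \left(6 - -450\right) \left(-28 - 2\right) = \left(6 + 450\right) \left(-30\right) = 456 \left(-30\right) = -13680$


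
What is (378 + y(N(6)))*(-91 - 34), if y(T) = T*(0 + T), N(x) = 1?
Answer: -47375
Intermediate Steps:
y(T) = T² (y(T) = T*T = T²)
(378 + y(N(6)))*(-91 - 34) = (378 + 1²)*(-91 - 34) = (378 + 1)*(-125) = 379*(-125) = -47375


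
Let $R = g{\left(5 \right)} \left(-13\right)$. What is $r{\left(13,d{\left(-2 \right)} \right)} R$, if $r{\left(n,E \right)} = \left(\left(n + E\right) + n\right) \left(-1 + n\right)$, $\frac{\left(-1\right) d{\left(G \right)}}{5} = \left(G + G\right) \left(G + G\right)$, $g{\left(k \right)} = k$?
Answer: $42120$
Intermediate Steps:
$d{\left(G \right)} = - 20 G^{2}$ ($d{\left(G \right)} = - 5 \left(G + G\right) \left(G + G\right) = - 5 \cdot 2 G 2 G = - 5 \cdot 4 G^{2} = - 20 G^{2}$)
$R = -65$ ($R = 5 \left(-13\right) = -65$)
$r{\left(n,E \right)} = \left(-1 + n\right) \left(E + 2 n\right)$ ($r{\left(n,E \right)} = \left(\left(E + n\right) + n\right) \left(-1 + n\right) = \left(E + 2 n\right) \left(-1 + n\right) = \left(-1 + n\right) \left(E + 2 n\right)$)
$r{\left(13,d{\left(-2 \right)} \right)} R = \left(- \left(-20\right) \left(-2\right)^{2} - 26 + 2 \cdot 13^{2} + - 20 \left(-2\right)^{2} \cdot 13\right) \left(-65\right) = \left(- \left(-20\right) 4 - 26 + 2 \cdot 169 + \left(-20\right) 4 \cdot 13\right) \left(-65\right) = \left(\left(-1\right) \left(-80\right) - 26 + 338 - 1040\right) \left(-65\right) = \left(80 - 26 + 338 - 1040\right) \left(-65\right) = \left(-648\right) \left(-65\right) = 42120$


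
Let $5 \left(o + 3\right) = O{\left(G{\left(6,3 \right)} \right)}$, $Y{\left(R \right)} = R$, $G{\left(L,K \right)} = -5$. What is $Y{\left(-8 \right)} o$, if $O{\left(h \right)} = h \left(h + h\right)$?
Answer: $-56$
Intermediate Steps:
$O{\left(h \right)} = 2 h^{2}$ ($O{\left(h \right)} = h 2 h = 2 h^{2}$)
$o = 7$ ($o = -3 + \frac{2 \left(-5\right)^{2}}{5} = -3 + \frac{2 \cdot 25}{5} = -3 + \frac{1}{5} \cdot 50 = -3 + 10 = 7$)
$Y{\left(-8 \right)} o = \left(-8\right) 7 = -56$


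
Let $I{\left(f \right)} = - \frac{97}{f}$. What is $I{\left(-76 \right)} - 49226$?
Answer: $- \frac{3741079}{76} \approx -49225.0$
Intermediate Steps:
$I{\left(-76 \right)} - 49226 = - \frac{97}{-76} - 49226 = \left(-97\right) \left(- \frac{1}{76}\right) - 49226 = \frac{97}{76} - 49226 = - \frac{3741079}{76}$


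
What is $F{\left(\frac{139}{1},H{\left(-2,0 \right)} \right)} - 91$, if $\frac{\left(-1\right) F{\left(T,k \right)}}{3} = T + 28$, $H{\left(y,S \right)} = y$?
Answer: $-592$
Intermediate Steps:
$F{\left(T,k \right)} = -84 - 3 T$ ($F{\left(T,k \right)} = - 3 \left(T + 28\right) = - 3 \left(28 + T\right) = -84 - 3 T$)
$F{\left(\frac{139}{1},H{\left(-2,0 \right)} \right)} - 91 = \left(-84 - 3 \cdot \frac{139}{1}\right) - 91 = \left(-84 - 3 \cdot 139 \cdot 1\right) - 91 = \left(-84 - 417\right) - 91 = -501 - 91 = -592$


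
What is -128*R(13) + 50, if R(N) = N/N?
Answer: -78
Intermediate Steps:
R(N) = 1
-128*R(13) + 50 = -128*1 + 50 = -128 + 50 = -78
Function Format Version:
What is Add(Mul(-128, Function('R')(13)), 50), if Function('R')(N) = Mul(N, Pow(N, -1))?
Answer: -78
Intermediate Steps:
Function('R')(N) = 1
Add(Mul(-128, Function('R')(13)), 50) = Add(Mul(-128, 1), 50) = Add(-128, 50) = -78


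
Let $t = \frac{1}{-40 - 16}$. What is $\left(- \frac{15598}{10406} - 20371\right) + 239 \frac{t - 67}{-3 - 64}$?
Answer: $- \frac{35730726993}{1774696} \approx -20133.0$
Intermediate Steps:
$t = - \frac{1}{56}$ ($t = \frac{1}{-56} = - \frac{1}{56} \approx -0.017857$)
$\left(- \frac{15598}{10406} - 20371\right) + 239 \frac{t - 67}{-3 - 64} = \left(- \frac{15598}{10406} - 20371\right) + 239 \frac{- \frac{1}{56} - 67}{-3 - 64} = \left(\left(-15598\right) \frac{1}{10406} - 20371\right) + 239 \left(- \frac{3753}{56 \left(-67\right)}\right) = \left(- \frac{709}{473} - 20371\right) + 239 \left(\left(- \frac{3753}{56}\right) \left(- \frac{1}{67}\right)\right) = - \frac{9636192}{473} + 239 \cdot \frac{3753}{3752} = - \frac{9636192}{473} + \frac{896967}{3752} = - \frac{35730726993}{1774696}$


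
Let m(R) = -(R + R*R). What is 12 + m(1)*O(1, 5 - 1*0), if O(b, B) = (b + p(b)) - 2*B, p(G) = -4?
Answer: 38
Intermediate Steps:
O(b, B) = -4 + b - 2*B (O(b, B) = (b - 4) - 2*B = (-4 + b) - 2*B = -4 + b - 2*B)
m(R) = -R - R² (m(R) = -(R + R²) = -R - R²)
12 + m(1)*O(1, 5 - 1*0) = 12 + (-1*1*(1 + 1))*(-4 + 1 - 2*(5 - 1*0)) = 12 + (-1*1*2)*(-4 + 1 - 2*(5 + 0)) = 12 - 2*(-4 + 1 - 2*5) = 12 - 2*(-4 + 1 - 10) = 12 - 2*(-13) = 12 + 26 = 38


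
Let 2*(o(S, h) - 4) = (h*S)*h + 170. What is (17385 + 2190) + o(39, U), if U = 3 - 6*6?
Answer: 81799/2 ≈ 40900.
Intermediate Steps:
U = -33 (U = 3 - 36 = -33)
o(S, h) = 89 + S*h²/2 (o(S, h) = 4 + ((h*S)*h + 170)/2 = 4 + ((S*h)*h + 170)/2 = 4 + (S*h² + 170)/2 = 4 + (170 + S*h²)/2 = 4 + (85 + S*h²/2) = 89 + S*h²/2)
(17385 + 2190) + o(39, U) = (17385 + 2190) + (89 + (½)*39*(-33)²) = 19575 + (89 + (½)*39*1089) = 19575 + (89 + 42471/2) = 19575 + 42649/2 = 81799/2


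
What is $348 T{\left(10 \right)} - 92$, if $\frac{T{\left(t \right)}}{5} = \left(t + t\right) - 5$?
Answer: $26008$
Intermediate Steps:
$T{\left(t \right)} = -25 + 10 t$ ($T{\left(t \right)} = 5 \left(\left(t + t\right) - 5\right) = 5 \left(2 t - 5\right) = 5 \left(-5 + 2 t\right) = -25 + 10 t$)
$348 T{\left(10 \right)} - 92 = 348 \left(-25 + 10 \cdot 10\right) - 92 = 348 \left(-25 + 100\right) - 92 = 348 \cdot 75 - 92 = 26100 - 92 = 26008$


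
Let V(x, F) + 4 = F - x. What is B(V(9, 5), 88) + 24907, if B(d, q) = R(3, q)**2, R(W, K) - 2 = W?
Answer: 24932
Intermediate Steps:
V(x, F) = -4 + F - x (V(x, F) = -4 + (F - x) = -4 + F - x)
R(W, K) = 2 + W
B(d, q) = 25 (B(d, q) = (2 + 3)**2 = 5**2 = 25)
B(V(9, 5), 88) + 24907 = 25 + 24907 = 24932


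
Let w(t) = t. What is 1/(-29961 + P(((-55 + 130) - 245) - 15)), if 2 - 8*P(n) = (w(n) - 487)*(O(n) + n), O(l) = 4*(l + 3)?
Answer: -4/426611 ≈ -9.3762e-6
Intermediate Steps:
O(l) = 12 + 4*l (O(l) = 4*(3 + l) = 12 + 4*l)
P(n) = 1/4 - (-487 + n)*(12 + 5*n)/8 (P(n) = 1/4 - (n - 487)*((12 + 4*n) + n)/8 = 1/4 - (-487 + n)*(12 + 5*n)/8)
1/(-29961 + P(((-55 + 130) - 245) - 15)) = 1/(-29961 + (2923/4 - 5*(((-55 + 130) - 245) - 15)**2/8 + 2423*(((-55 + 130) - 245) - 15)/8)) = 1/(-29961 + (2923/4 - 5*((75 - 245) - 15)**2/8 + 2423*((75 - 245) - 15)/8)) = 1/(-29961 + (2923/4 - 5*(-170 - 15)**2/8 + 2423*(-170 - 15)/8)) = 1/(-29961 + (2923/4 - 5/8*(-185)**2 + (2423/8)*(-185))) = 1/(-29961 + (2923/4 - 5/8*34225 - 448255/8)) = 1/(-29961 + (2923/4 - 171125/8 - 448255/8)) = 1/(-29961 - 306767/4) = 1/(-426611/4) = -4/426611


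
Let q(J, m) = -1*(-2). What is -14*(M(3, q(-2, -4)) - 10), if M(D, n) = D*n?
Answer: 56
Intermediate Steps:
q(J, m) = 2
-14*(M(3, q(-2, -4)) - 10) = -14*(3*2 - 10) = -14*(6 - 10) = -14*(-4) = 56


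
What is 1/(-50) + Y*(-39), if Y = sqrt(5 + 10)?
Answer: -1/50 - 39*sqrt(15) ≈ -151.07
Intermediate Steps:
Y = sqrt(15) ≈ 3.8730
1/(-50) + Y*(-39) = 1/(-50) + sqrt(15)*(-39) = -1/50 - 39*sqrt(15)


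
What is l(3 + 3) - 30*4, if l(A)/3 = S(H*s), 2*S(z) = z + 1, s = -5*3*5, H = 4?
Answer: -1137/2 ≈ -568.50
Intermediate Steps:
s = -75 (s = -15*5 = -75)
S(z) = ½ + z/2 (S(z) = (z + 1)/2 = (1 + z)/2 = ½ + z/2)
l(A) = -897/2 (l(A) = 3*(½ + (4*(-75))/2) = 3*(½ + (½)*(-300)) = 3*(½ - 150) = 3*(-299/2) = -897/2)
l(3 + 3) - 30*4 = -897/2 - 30*4 = -897/2 - 120 = -1137/2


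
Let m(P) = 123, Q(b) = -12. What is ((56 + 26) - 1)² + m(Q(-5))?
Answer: 6684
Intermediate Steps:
((56 + 26) - 1)² + m(Q(-5)) = ((56 + 26) - 1)² + 123 = (82 - 1)² + 123 = 81² + 123 = 6561 + 123 = 6684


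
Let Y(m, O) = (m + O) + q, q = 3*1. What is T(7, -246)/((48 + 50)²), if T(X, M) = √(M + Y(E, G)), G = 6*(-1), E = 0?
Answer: I*√249/9604 ≈ 0.001643*I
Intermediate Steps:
q = 3
G = -6
Y(m, O) = 3 + O + m (Y(m, O) = (m + O) + 3 = (O + m) + 3 = 3 + O + m)
T(X, M) = √(-3 + M) (T(X, M) = √(M + (3 - 6 + 0)) = √(M - 3) = √(-3 + M))
T(7, -246)/((48 + 50)²) = √(-3 - 246)/((48 + 50)²) = √(-249)/(98²) = (I*√249)/9604 = (I*√249)*(1/9604) = I*√249/9604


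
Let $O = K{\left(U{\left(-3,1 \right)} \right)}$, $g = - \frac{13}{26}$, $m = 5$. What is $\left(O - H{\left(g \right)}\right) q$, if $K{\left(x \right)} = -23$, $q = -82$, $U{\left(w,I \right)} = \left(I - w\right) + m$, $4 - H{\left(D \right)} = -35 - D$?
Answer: $5043$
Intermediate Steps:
$g = - \frac{1}{2}$ ($g = \left(-13\right) \frac{1}{26} = - \frac{1}{2} \approx -0.5$)
$H{\left(D \right)} = 39 + D$ ($H{\left(D \right)} = 4 - \left(-35 - D\right) = 4 + \left(35 + D\right) = 39 + D$)
$U{\left(w,I \right)} = 5 + I - w$ ($U{\left(w,I \right)} = \left(I - w\right) + 5 = 5 + I - w$)
$O = -23$
$\left(O - H{\left(g \right)}\right) q = \left(-23 - \left(39 - \frac{1}{2}\right)\right) \left(-82\right) = \left(-23 - \frac{77}{2}\right) \left(-82\right) = \left(- \frac{123}{2}\right) \left(-82\right) = 5043$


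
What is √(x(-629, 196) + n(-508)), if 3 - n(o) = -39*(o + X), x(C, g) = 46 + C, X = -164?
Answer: 2*I*√6697 ≈ 163.67*I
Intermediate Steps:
n(o) = -6393 + 39*o (n(o) = 3 - (-39)*(o - 164) = 3 - (-39)*(-164 + o) = 3 - (6396 - 39*o) = 3 + (-6396 + 39*o) = -6393 + 39*o)
√(x(-629, 196) + n(-508)) = √((46 - 629) + (-6393 + 39*(-508))) = √(-583 + (-6393 - 19812)) = √(-583 - 26205) = √(-26788) = 2*I*√6697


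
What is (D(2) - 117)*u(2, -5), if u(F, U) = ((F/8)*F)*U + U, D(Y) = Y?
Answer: 1725/2 ≈ 862.50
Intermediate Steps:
u(F, U) = U + U*F²/8 (u(F, U) = ((F*(⅛))*F)*U + U = ((F/8)*F)*U + U = (F²/8)*U + U = U*F²/8 + U = U + U*F²/8)
(D(2) - 117)*u(2, -5) = (2 - 117)*((⅛)*(-5)*(8 + 2²)) = -115*(-5)*(8 + 4)/8 = -115*(-5)*12/8 = -115*(-15/2) = 1725/2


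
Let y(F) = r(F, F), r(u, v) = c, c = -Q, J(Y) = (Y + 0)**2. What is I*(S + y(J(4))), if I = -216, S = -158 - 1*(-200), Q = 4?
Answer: -8208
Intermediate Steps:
J(Y) = Y**2
c = -4 (c = -1*4 = -4)
r(u, v) = -4
S = 42 (S = -158 + 200 = 42)
y(F) = -4
I*(S + y(J(4))) = -216*(42 - 4) = -216*38 = -8208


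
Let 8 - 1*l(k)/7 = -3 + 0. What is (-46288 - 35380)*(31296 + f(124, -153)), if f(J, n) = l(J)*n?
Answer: -1593751020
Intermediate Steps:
l(k) = 77 (l(k) = 56 - 7*(-3 + 0) = 56 - 7*(-3) = 56 + 21 = 77)
f(J, n) = 77*n
(-46288 - 35380)*(31296 + f(124, -153)) = (-46288 - 35380)*(31296 + 77*(-153)) = -81668*(31296 - 11781) = -81668*19515 = -1593751020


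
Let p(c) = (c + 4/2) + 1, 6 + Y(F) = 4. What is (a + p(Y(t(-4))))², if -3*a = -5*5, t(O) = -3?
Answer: 784/9 ≈ 87.111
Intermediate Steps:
Y(F) = -2 (Y(F) = -6 + 4 = -2)
a = 25/3 (a = -(-5)*5/3 = -⅓*(-25) = 25/3 ≈ 8.3333)
p(c) = 3 + c (p(c) = (c + 4*(½)) + 1 = (c + 2) + 1 = (2 + c) + 1 = 3 + c)
(a + p(Y(t(-4))))² = (25/3 + (3 - 2))² = (25/3 + 1)² = (28/3)² = 784/9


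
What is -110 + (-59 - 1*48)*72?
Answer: -7814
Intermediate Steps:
-110 + (-59 - 1*48)*72 = -110 + (-59 - 48)*72 = -110 - 107*72 = -110 - 7704 = -7814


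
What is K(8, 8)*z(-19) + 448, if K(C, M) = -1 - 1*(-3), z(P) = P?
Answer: 410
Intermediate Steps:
K(C, M) = 2 (K(C, M) = -1 + 3 = 2)
K(8, 8)*z(-19) + 448 = 2*(-19) + 448 = -38 + 448 = 410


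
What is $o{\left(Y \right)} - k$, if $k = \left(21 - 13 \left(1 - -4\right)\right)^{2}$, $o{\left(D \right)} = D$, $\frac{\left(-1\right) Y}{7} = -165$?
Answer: $-781$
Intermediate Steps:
$Y = 1155$ ($Y = \left(-7\right) \left(-165\right) = 1155$)
$k = 1936$ ($k = \left(21 - 13 \left(1 + 4\right)\right)^{2} = \left(21 - 65\right)^{2} = \left(-44\right)^{2} = 1936$)
$o{\left(Y \right)} - k = 1155 - 1936 = -781$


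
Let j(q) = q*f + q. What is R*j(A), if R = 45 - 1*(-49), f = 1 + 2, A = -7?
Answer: -2632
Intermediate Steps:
f = 3
j(q) = 4*q (j(q) = q*3 + q = 3*q + q = 4*q)
R = 94 (R = 45 + 49 = 94)
R*j(A) = 94*(4*(-7)) = 94*(-28) = -2632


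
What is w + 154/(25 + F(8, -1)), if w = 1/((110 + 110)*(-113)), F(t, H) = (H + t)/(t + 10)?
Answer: 68911463/11361020 ≈ 6.0656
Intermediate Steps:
F(t, H) = (H + t)/(10 + t)
w = -1/24860 (w = -1/113/220 = (1/220)*(-1/113) = -1/24860 ≈ -4.0225e-5)
w + 154/(25 + F(8, -1)) = -1/24860 + 154/(25 + (-1 + 8)/(10 + 8)) = -1/24860 + 154/(25 + 7/18) = -1/24860 + 154/(457/18) = -1/24860 + (18/457)*154 = -1/24860 + 2772/457 = 68911463/11361020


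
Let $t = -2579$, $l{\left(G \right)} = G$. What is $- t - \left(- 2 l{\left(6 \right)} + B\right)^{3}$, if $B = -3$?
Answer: $5954$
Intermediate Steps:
$- t - \left(- 2 l{\left(6 \right)} + B\right)^{3} = \left(-1\right) \left(-2579\right) - \left(\left(-2\right) 6 - 3\right)^{3} = 2579 - \left(-12 - 3\right)^{3} = 2579 - \left(-15\right)^{3} = 2579 - -3375 = 2579 + 3375 = 5954$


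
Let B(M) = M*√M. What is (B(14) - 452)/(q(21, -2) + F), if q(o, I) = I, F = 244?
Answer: -226/121 + 7*√14/121 ≈ -1.6513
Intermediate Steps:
B(M) = M^(3/2)
(B(14) - 452)/(q(21, -2) + F) = (14^(3/2) - 452)/(-2 + 244) = (14*√14 - 452)/242 = (-452 + 14*√14)*(1/242) = -226/121 + 7*√14/121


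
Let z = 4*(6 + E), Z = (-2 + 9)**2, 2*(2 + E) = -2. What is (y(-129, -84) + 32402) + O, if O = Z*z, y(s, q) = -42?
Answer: 32948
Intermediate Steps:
E = -3 (E = -2 + (1/2)*(-2) = -2 - 1 = -3)
Z = 49 (Z = 7**2 = 49)
z = 12 (z = 4*(6 - 3) = 4*3 = 12)
O = 588 (O = 49*12 = 588)
(y(-129, -84) + 32402) + O = (-42 + 32402) + 588 = 32360 + 588 = 32948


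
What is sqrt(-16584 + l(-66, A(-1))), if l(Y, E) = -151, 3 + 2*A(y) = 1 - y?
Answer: I*sqrt(16735) ≈ 129.36*I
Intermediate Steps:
A(y) = -1 - y/2 (A(y) = -3/2 + (1 - y)/2 = -3/2 + (1/2 - y/2) = -1 - y/2)
sqrt(-16584 + l(-66, A(-1))) = sqrt(-16584 - 151) = sqrt(-16735) = I*sqrt(16735)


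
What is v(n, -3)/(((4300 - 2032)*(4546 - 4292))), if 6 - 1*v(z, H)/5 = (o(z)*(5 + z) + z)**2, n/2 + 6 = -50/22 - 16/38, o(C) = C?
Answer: -186980922469585/549581260239396 ≈ -0.34022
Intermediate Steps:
n = -3634/209 (n = -12 + 2*(-50/22 - 16/38) = -12 + 2*(-50*1/22 - 16*1/38) = -12 + 2*(-25/11 - 8/19) = -12 + 2*(-563/209) = -12 - 1126/209 = -3634/209 ≈ -17.388)
v(z, H) = 30 - 5*(z + z*(5 + z))**2 (v(z, H) = 30 - 5*(z*(5 + z) + z)**2 = 30 - 5*(z + z*(5 + z))**2)
v(n, -3)/(((4300 - 2032)*(4546 - 4292))) = (30 - 5*(-3634/209)**2*(6 - 3634/209)**2)/(((4300 - 2032)*(4546 - 4292))) = (30 - 5*13205956/43681*(-2380/209)**2)/((2268*254)) = (30 - 5*13205956/43681*5664400/43681)/576072 = (30 - 374019085832000/1908029761)*(1/576072) = -373961844939170/1908029761*1/576072 = -186980922469585/549581260239396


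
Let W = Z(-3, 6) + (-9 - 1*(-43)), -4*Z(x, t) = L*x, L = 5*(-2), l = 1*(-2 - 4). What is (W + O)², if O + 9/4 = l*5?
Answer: 529/16 ≈ 33.063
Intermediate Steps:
l = -6 (l = 1*(-6) = -6)
L = -10
Z(x, t) = 5*x/2 (Z(x, t) = -(-5)*x/2 = 5*x/2)
W = 53/2 (W = (5/2)*(-3) + (-9 - 1*(-43)) = -15/2 + (-9 + 43) = -15/2 + 34 = 53/2 ≈ 26.500)
O = -129/4 (O = -9/4 - 6*5 = -9/4 - 30 = -129/4 ≈ -32.250)
(W + O)² = (53/2 - 129/4)² = (-23/4)² = 529/16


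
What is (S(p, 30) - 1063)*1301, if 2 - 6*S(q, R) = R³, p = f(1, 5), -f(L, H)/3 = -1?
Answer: -21711088/3 ≈ -7.2370e+6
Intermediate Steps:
f(L, H) = 3 (f(L, H) = -3*(-1) = 3)
p = 3
S(q, R) = ⅓ - R³/6
(S(p, 30) - 1063)*1301 = ((⅓ - ⅙*30³) - 1063)*1301 = ((⅓ - ⅙*27000) - 1063)*1301 = ((⅓ - 4500) - 1063)*1301 = (-13499/3 - 1063)*1301 = -16688/3*1301 = -21711088/3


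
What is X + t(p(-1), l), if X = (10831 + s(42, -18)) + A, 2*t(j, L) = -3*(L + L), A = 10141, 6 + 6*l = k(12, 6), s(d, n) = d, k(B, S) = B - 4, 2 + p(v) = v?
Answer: 21013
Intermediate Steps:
p(v) = -2 + v
k(B, S) = -4 + B
l = ⅓ (l = -1 + (-4 + 12)/6 = -1 + (⅙)*8 = -1 + 4/3 = ⅓ ≈ 0.33333)
t(j, L) = -3*L (t(j, L) = (-3*(L + L))/2 = (-6*L)/2 = -3*L)
X = 21014 (X = (10831 + 42) + 10141 = 10873 + 10141 = 21014)
X + t(p(-1), l) = 21014 - 3*⅓ = 21014 - 1 = 21013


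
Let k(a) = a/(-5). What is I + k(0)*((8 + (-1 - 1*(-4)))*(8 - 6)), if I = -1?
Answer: -1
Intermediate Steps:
k(a) = -a/5 (k(a) = a*(-⅕) = -a/5)
I + k(0)*((8 + (-1 - 1*(-4)))*(8 - 6)) = -1 + (-⅕*0)*((8 + (-1 - 1*(-4)))*(8 - 6)) = -1 + 0*((8 + (-1 + 4))*2) = -1 + 0*((8 + 3)*2) = -1 + 0*(11*2) = -1 + 0*22 = -1 + 0 = -1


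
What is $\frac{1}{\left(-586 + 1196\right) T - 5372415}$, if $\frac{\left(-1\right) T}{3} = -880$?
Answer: $- \frac{1}{3762015} \approx -2.6581 \cdot 10^{-7}$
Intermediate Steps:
$T = 2640$ ($T = \left(-3\right) \left(-880\right) = 2640$)
$\frac{1}{\left(-586 + 1196\right) T - 5372415} = \frac{1}{\left(-586 + 1196\right) 2640 - 5372415} = \frac{1}{610 \cdot 2640 - 5372415} = \frac{1}{1610400 - 5372415} = \frac{1}{-3762015} = - \frac{1}{3762015}$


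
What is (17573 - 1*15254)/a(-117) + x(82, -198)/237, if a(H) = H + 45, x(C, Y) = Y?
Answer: -62651/1896 ≈ -33.044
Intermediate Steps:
a(H) = 45 + H
(17573 - 1*15254)/a(-117) + x(82, -198)/237 = (17573 - 1*15254)/(45 - 117) - 198/237 = (17573 - 15254)/(-72) - 198*1/237 = 2319*(-1/72) - 66/79 = -773/24 - 66/79 = -62651/1896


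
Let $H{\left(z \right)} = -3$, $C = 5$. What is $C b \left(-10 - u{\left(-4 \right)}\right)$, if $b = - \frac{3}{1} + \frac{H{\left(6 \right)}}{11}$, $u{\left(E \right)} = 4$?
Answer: $\frac{2520}{11} \approx 229.09$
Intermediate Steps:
$b = - \frac{36}{11}$ ($b = - \frac{3}{1} - \frac{3}{11} = \left(-3\right) 1 - \frac{3}{11} = -3 - \frac{3}{11} = - \frac{36}{11} \approx -3.2727$)
$C b \left(-10 - u{\left(-4 \right)}\right) = 5 \left(- \frac{36}{11}\right) \left(-10 - 4\right) = - \frac{180 \left(-10 - 4\right)}{11} = \left(- \frac{180}{11}\right) \left(-14\right) = \frac{2520}{11}$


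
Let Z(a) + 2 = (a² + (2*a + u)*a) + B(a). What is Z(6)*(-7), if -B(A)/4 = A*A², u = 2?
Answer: 5222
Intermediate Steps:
B(A) = -4*A³ (B(A) = -4*A*A² = -4*A³)
Z(a) = -2 + a² - 4*a³ + a*(2 + 2*a) (Z(a) = -2 + ((a² + (2*a + 2)*a) - 4*a³) = -2 + ((a² + (2 + 2*a)*a) - 4*a³) = -2 + ((a² + a*(2 + 2*a)) - 4*a³) = -2 + (a² - 4*a³ + a*(2 + 2*a)) = -2 + a² - 4*a³ + a*(2 + 2*a))
Z(6)*(-7) = (-2 - 4*6³ + 2*6 + 3*6²)*(-7) = (-2 - 4*216 + 12 + 3*36)*(-7) = (-2 - 864 + 12 + 108)*(-7) = -746*(-7) = 5222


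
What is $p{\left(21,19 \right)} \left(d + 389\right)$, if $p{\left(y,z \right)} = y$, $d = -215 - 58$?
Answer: $2436$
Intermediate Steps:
$d = -273$
$p{\left(21,19 \right)} \left(d + 389\right) = 21 \left(-273 + 389\right) = 21 \cdot 116 = 2436$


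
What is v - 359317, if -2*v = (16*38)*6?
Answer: -361141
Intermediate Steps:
v = -1824 (v = -16*38*6/2 = -304*6 = -½*3648 = -1824)
v - 359317 = -1824 - 359317 = -361141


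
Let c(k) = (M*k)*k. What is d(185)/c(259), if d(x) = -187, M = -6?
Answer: 187/402486 ≈ 0.00046461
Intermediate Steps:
c(k) = -6*k**2 (c(k) = (-6*k)*k = -6*k**2)
d(185)/c(259) = -187/((-6*259**2)) = -187/((-6*67081)) = -187/(-402486) = -187*(-1/402486) = 187/402486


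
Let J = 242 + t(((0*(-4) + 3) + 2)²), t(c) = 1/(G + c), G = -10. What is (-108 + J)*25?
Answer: 10055/3 ≈ 3351.7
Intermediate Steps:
t(c) = 1/(-10 + c)
J = 3631/15 (J = 242 + 1/(-10 + ((0*(-4) + 3) + 2)²) = 242 + 1/(-10 + ((0 + 3) + 2)²) = 242 + 1/(-10 + (3 + 2)²) = 242 + 1/(-10 + 5²) = 242 + 1/(-10 + 25) = 242 + 1/15 = 3631/15 ≈ 242.07)
(-108 + J)*25 = (-108 + 3631/15)*25 = (2011/15)*25 = 10055/3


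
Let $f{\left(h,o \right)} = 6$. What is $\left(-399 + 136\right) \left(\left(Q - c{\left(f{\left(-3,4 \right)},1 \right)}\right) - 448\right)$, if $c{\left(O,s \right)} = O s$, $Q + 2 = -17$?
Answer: $124399$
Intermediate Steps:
$Q = -19$ ($Q = -2 - 17 = -19$)
$\left(-399 + 136\right) \left(\left(Q - c{\left(f{\left(-3,4 \right)},1 \right)}\right) - 448\right) = \left(-399 + 136\right) \left(\left(-19 - 6 \cdot 1\right) - 448\right) = - 263 \left(\left(-19 - 6\right) - 448\right) = - 263 \left(-25 - 448\right) = \left(-263\right) \left(-473\right) = 124399$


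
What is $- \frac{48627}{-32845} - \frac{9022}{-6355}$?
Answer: $\frac{24214087}{8349199} \approx 2.9002$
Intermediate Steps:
$- \frac{48627}{-32845} - \frac{9022}{-6355} = \left(-48627\right) \left(- \frac{1}{32845}\right) - - \frac{9022}{6355} = \frac{48627}{32845} + \frac{9022}{6355} = \frac{24214087}{8349199}$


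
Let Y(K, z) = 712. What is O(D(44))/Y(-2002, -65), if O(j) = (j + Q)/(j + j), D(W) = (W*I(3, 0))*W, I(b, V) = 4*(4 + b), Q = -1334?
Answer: 26437/38596096 ≈ 0.00068497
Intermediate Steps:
I(b, V) = 16 + 4*b
D(W) = 28*W² (D(W) = (W*(16 + 4*3))*W = (W*(16 + 12))*W = (W*28)*W = (28*W)*W = 28*W²)
O(j) = (-1334 + j)/(2*j) (O(j) = (j - 1334)/(j + j) = (-1334 + j)/((2*j)) = (-1334 + j)*(1/(2*j)) = (-1334 + j)/(2*j))
O(D(44))/Y(-2002, -65) = ((-1334 + 28*44²)/(2*((28*44²))))/712 = ((-1334 + 28*1936)/(2*((28*1936))))*(1/712) = ((½)*(-1334 + 54208)/54208)*(1/712) = ((½)*(1/54208)*52874)*(1/712) = (26437/54208)*(1/712) = 26437/38596096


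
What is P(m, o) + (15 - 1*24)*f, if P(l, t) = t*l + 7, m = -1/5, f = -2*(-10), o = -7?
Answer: -858/5 ≈ -171.60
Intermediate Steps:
f = 20
m = -1/5 (m = -1*1/5 = -1/5 ≈ -0.20000)
P(l, t) = 7 + l*t (P(l, t) = l*t + 7 = 7 + l*t)
P(m, o) + (15 - 1*24)*f = (7 - 1/5*(-7)) + (15 - 1*24)*20 = (7 + 7/5) + (15 - 24)*20 = 42/5 - 9*20 = 42/5 - 180 = -858/5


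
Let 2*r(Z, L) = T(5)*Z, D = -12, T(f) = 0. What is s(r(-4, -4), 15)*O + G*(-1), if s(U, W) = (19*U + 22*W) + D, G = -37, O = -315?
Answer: -100133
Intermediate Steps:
r(Z, L) = 0 (r(Z, L) = (0*Z)/2 = (½)*0 = 0)
s(U, W) = -12 + 19*U + 22*W (s(U, W) = (19*U + 22*W) - 12 = -12 + 19*U + 22*W)
s(r(-4, -4), 15)*O + G*(-1) = (-12 + 19*0 + 22*15)*(-315) - 37*(-1) = (-12 + 0 + 330)*(-315) + 37 = 318*(-315) + 37 = -100170 + 37 = -100133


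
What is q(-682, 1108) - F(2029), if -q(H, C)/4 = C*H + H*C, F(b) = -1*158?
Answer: 6045406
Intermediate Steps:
F(b) = -158
q(H, C) = -8*C*H (q(H, C) = -4*(C*H + H*C) = -4*(C*H + C*H) = -8*C*H)
q(-682, 1108) - F(2029) = -8*1108*(-682) - 1*(-158) = 6045248 + 158 = 6045406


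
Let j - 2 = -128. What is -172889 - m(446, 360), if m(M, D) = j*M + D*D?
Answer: -246293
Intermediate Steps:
j = -126 (j = 2 - 128 = -126)
m(M, D) = D² - 126*M (m(M, D) = -126*M + D*D = -126*M + D² = D² - 126*M)
-172889 - m(446, 360) = -172889 - (360² - 126*446) = -172889 - (129600 - 56196) = -172889 - 1*73404 = -172889 - 73404 = -246293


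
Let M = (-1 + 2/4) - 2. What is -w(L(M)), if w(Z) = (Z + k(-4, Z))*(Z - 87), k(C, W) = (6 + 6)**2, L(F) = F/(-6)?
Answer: 1800587/144 ≈ 12504.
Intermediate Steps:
M = -5/2 (M = (-1 + 2*(1/4)) - 2 = (-1 + 1/2) - 2 = -1/2 - 2 = -5/2 ≈ -2.5000)
L(F) = -F/6 (L(F) = F*(-1/6) = -F/6)
k(C, W) = 144 (k(C, W) = 12**2 = 144)
w(Z) = (-87 + Z)*(144 + Z) (w(Z) = (Z + 144)*(Z - 87) = (144 + Z)*(-87 + Z) = (-87 + Z)*(144 + Z))
-w(L(M)) = -(-12528 + (-1/6*(-5/2))**2 + 57*(-1/6*(-5/2))) = -(-12528 + (5/12)**2 + 57*(5/12)) = -(-12528 + 25/144 + 95/4) = -1*(-1800587/144) = 1800587/144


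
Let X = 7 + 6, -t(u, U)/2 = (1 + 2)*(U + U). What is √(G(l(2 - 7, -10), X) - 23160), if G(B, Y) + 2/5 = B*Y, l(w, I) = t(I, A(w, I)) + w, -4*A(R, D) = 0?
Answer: 3*I*√64515/5 ≈ 152.4*I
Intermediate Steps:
A(R, D) = 0 (A(R, D) = -¼*0 = 0)
t(u, U) = -12*U (t(u, U) = -2*(1 + 2)*(U + U) = -6*2*U = -12*U)
l(w, I) = w (l(w, I) = -12*0 + w = 0 + w = w)
X = 13
G(B, Y) = -⅖ + B*Y
√(G(l(2 - 7, -10), X) - 23160) = √((-⅖ + (2 - 7)*13) - 23160) = √((-⅖ - 5*13) - 23160) = √((-⅖ - 65) - 23160) = √(-327/5 - 23160) = √(-116127/5) = 3*I*√64515/5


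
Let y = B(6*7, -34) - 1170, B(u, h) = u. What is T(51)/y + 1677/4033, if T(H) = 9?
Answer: 618453/1516408 ≈ 0.40784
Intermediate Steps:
y = -1128 (y = 6*7 - 1170 = 42 - 1170 = -1128)
T(51)/y + 1677/4033 = 9/(-1128) + 1677/4033 = 9*(-1/1128) + 1677*(1/4033) = -3/376 + 1677/4033 = 618453/1516408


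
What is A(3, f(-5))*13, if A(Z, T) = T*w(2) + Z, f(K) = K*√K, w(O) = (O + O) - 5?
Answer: 39 + 65*I*√5 ≈ 39.0 + 145.34*I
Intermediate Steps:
w(O) = -5 + 2*O (w(O) = 2*O - 5 = -5 + 2*O)
f(K) = K^(3/2)
A(Z, T) = Z - T (A(Z, T) = T*(-5 + 2*2) + Z = T*(-5 + 4) + Z = T*(-1) + Z = -T + Z = Z - T)
A(3, f(-5))*13 = (3 - (-5)^(3/2))*13 = (3 - (-5)*I*√5)*13 = (3 + 5*I*√5)*13 = 39 + 65*I*√5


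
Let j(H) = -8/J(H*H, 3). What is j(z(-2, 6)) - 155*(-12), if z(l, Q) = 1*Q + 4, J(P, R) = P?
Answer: 46498/25 ≈ 1859.9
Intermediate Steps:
z(l, Q) = 4 + Q (z(l, Q) = Q + 4 = 4 + Q)
j(H) = -8/H²
j(z(-2, 6)) - 155*(-12) = -8/(4 + 6)² - 155*(-12) = -8/10² + 1860 = -8*1/100 + 1860 = -2/25 + 1860 = 46498/25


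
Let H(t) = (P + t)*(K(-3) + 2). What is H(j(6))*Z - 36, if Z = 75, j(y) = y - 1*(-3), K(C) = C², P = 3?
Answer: 9864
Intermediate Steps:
j(y) = 3 + y (j(y) = y + 3 = 3 + y)
H(t) = 33 + 11*t (H(t) = (3 + t)*((-3)² + 2) = (3 + t)*(9 + 2) = (3 + t)*11 = 33 + 11*t)
H(j(6))*Z - 36 = (33 + 11*(3 + 6))*75 - 36 = (33 + 11*9)*75 - 36 = (33 + 99)*75 - 36 = 132*75 - 36 = 9900 - 36 = 9864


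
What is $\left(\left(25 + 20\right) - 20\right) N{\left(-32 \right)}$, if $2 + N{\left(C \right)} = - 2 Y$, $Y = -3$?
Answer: $100$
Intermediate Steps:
$N{\left(C \right)} = 4$ ($N{\left(C \right)} = -2 - -6 = -2 + 6 = 4$)
$\left(\left(25 + 20\right) - 20\right) N{\left(-32 \right)} = \left(\left(25 + 20\right) - 20\right) 4 = \left(45 - 20\right) 4 = 25 \cdot 4 = 100$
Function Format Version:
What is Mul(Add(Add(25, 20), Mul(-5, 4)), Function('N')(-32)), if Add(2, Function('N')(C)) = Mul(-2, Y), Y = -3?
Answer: 100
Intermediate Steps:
Function('N')(C) = 4 (Function('N')(C) = Add(-2, Mul(-2, -3)) = Add(-2, 6) = 4)
Mul(Add(Add(25, 20), Mul(-5, 4)), Function('N')(-32)) = Mul(Add(Add(25, 20), Mul(-5, 4)), 4) = Mul(Add(45, -20), 4) = Mul(25, 4) = 100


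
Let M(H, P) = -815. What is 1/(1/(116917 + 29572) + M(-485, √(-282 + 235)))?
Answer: -146489/119388534 ≈ -0.0012270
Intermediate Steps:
1/(1/(116917 + 29572) + M(-485, √(-282 + 235))) = 1/(1/(116917 + 29572) - 815) = 1/(1/146489 - 815) = 1/(-119388534/146489) = -146489/119388534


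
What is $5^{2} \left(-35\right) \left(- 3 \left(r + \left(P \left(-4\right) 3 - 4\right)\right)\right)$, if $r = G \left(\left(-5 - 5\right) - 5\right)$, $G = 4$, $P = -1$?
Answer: $-136500$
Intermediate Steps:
$r = -60$ ($r = 4 \left(\left(-5 - 5\right) - 5\right) = 4 \left(-10 - 5\right) = 4 \left(-15\right) = -60$)
$5^{2} \left(-35\right) \left(- 3 \left(r + \left(P \left(-4\right) 3 - 4\right)\right)\right) = 5^{2} \left(-35\right) \left(- 3 \left(-60 - \left(4 - \left(-1\right) \left(-4\right) 3\right)\right)\right) = 25 \left(-35\right) \left(- 3 \left(-60 + \left(4 \cdot 3 - 4\right)\right)\right) = - 875 \left(- 3 \left(-60 + \left(12 - 4\right)\right)\right) = - 875 \left(- 3 \left(-60 + 8\right)\right) = - 875 \left(\left(-3\right) \left(-52\right)\right) = \left(-875\right) 156 = -136500$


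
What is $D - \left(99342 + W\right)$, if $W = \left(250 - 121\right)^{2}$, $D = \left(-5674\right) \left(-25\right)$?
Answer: $25867$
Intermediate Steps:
$D = 141850$
$W = 16641$ ($W = 129^{2} = 16641$)
$D - \left(99342 + W\right) = 141850 - \left(99342 + 16641\right) = 141850 - 115983 = 25867$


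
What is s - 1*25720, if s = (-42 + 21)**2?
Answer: -25279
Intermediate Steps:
s = 441 (s = (-21)**2 = 441)
s - 1*25720 = 441 - 1*25720 = 441 - 25720 = -25279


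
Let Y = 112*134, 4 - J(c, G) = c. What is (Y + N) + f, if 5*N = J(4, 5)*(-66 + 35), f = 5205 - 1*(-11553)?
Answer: 31766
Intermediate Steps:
J(c, G) = 4 - c
f = 16758 (f = 5205 + 11553 = 16758)
N = 0 (N = ((4 - 1*4)*(-66 + 35))/5 = ((4 - 4)*(-31))/5 = (0*(-31))/5 = (1/5)*0 = 0)
Y = 15008
(Y + N) + f = (15008 + 0) + 16758 = 15008 + 16758 = 31766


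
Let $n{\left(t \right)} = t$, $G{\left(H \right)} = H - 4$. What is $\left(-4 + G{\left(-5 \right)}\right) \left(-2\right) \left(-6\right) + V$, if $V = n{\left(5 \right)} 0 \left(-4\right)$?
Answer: $-156$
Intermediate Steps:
$G{\left(H \right)} = -4 + H$
$V = 0$ ($V = 5 \cdot 0 \left(-4\right) = 0 \left(-4\right) = 0$)
$\left(-4 + G{\left(-5 \right)}\right) \left(-2\right) \left(-6\right) + V = \left(-4 - 9\right) \left(-2\right) \left(-6\right) + 0 = \left(-13\right) \left(-2\right) \left(-6\right) + 0 = 26 \left(-6\right) + 0 = -156 + 0 = -156$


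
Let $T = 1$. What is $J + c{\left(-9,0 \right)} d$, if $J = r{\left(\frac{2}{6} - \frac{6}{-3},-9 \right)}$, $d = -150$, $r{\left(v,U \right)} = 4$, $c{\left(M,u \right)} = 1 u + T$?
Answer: $-146$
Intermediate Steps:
$c{\left(M,u \right)} = 1 + u$ ($c{\left(M,u \right)} = 1 u + 1 = u + 1 = 1 + u$)
$J = 4$
$J + c{\left(-9,0 \right)} d = 4 + \left(1 + 0\right) \left(-150\right) = 4 + 1 \left(-150\right) = 4 - 150 = -146$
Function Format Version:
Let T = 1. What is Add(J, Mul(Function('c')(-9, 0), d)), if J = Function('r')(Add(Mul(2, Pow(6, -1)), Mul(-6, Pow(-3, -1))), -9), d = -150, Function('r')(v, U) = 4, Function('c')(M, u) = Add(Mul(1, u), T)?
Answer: -146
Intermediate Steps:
Function('c')(M, u) = Add(1, u) (Function('c')(M, u) = Add(Mul(1, u), 1) = Add(u, 1) = Add(1, u))
J = 4
Add(J, Mul(Function('c')(-9, 0), d)) = Add(4, Mul(Add(1, 0), -150)) = Add(4, Mul(1, -150)) = Add(4, -150) = -146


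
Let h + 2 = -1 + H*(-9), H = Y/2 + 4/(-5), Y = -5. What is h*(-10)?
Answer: -267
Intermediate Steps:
H = -33/10 (H = -5/2 + 4/(-5) = -5*½ + 4*(-⅕) = -5/2 - ⅘ = -33/10 ≈ -3.3000)
h = 267/10 (h = -2 + (-1 - 33/10*(-9)) = -2 + (-1 + 297/10) = -2 + 287/10 = 267/10 ≈ 26.700)
h*(-10) = (267/10)*(-10) = -267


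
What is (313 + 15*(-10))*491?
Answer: 80033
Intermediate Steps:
(313 + 15*(-10))*491 = (313 - 150)*491 = 163*491 = 80033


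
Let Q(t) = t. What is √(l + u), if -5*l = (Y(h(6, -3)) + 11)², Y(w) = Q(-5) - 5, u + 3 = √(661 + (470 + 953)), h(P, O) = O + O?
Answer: √(-80 + 50*√521)/5 ≈ 6.5154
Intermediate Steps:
h(P, O) = 2*O
u = -3 + 2*√521 (u = -3 + √(661 + (470 + 953)) = -3 + √(661 + 1423) = -3 + √2084 = -3 + 2*√521 ≈ 42.651)
Y(w) = -10 (Y(w) = -5 - 5 = -10)
l = -⅕ (l = -(-10 + 11)²/5 = -⅕*1² = -⅕*1 = -⅕ ≈ -0.20000)
√(l + u) = √(-⅕ + (-3 + 2*√521)) = √(-16/5 + 2*√521)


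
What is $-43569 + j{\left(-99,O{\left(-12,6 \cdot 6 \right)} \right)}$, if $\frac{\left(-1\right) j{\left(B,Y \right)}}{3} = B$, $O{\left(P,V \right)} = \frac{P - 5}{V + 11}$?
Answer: $-43272$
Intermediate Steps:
$O{\left(P,V \right)} = \frac{-5 + P}{11 + V}$
$j{\left(B,Y \right)} = - 3 B$
$-43569 + j{\left(-99,O{\left(-12,6 \cdot 6 \right)} \right)} = -43569 - -297 = -43569 + 297 = -43272$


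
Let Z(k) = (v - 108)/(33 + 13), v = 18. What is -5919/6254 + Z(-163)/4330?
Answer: -29487732/31141793 ≈ -0.94689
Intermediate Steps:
Z(k) = -45/23 (Z(k) = (18 - 108)/(33 + 13) = -90/46 = -90*1/46 = -45/23)
-5919/6254 + Z(-163)/4330 = -5919/6254 - 45/23/4330 = -5919*1/6254 - 45/23*1/4330 = -5919/6254 - 9/19918 = -29487732/31141793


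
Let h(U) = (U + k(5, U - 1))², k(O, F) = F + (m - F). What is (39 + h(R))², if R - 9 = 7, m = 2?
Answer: 131769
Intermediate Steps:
R = 16 (R = 9 + 7 = 16)
k(O, F) = 2 (k(O, F) = F + (2 - F) = 2)
h(U) = (2 + U)² (h(U) = (U + 2)² = (2 + U)²)
(39 + h(R))² = (39 + (2 + 16)²)² = (39 + 18²)² = (39 + 324)² = 363² = 131769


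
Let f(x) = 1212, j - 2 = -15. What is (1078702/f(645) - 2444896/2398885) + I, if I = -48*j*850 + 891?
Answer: 773643001800869/1453724310 ≈ 5.3218e+5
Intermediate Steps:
j = -13 (j = 2 - 15 = -13)
I = 531291 (I = -48*(-13)*850 + 891 = 624*850 + 891 = 530400 + 891 = 531291)
(1078702/f(645) - 2444896/2398885) + I = (1078702/1212 - 2444896/2398885) + 531291 = (1078702*(1/1212) - 2444896*1/2398885) + 531291 = (539351/606 - 2444896/2398885) + 531291 = 1292359416659/1453724310 + 531291 = 773643001800869/1453724310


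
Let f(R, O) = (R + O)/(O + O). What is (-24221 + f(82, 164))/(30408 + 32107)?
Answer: -96881/250060 ≈ -0.38743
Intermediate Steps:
f(R, O) = (O + R)/(2*O) (f(R, O) = (O + R)/((2*O)) = (O + R)*(1/(2*O)) = (O + R)/(2*O))
(-24221 + f(82, 164))/(30408 + 32107) = (-24221 + (½)*(164 + 82)/164)/(30408 + 32107) = (-24221 + (½)*(1/164)*246)/62515 = (-24221 + ¾)*(1/62515) = -96881/4*1/62515 = -96881/250060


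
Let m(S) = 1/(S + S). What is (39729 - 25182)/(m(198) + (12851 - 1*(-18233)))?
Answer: 5760612/12309265 ≈ 0.46799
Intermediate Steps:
m(S) = 1/(2*S)
(39729 - 25182)/(m(198) + (12851 - 1*(-18233))) = (39729 - 25182)/((½)/198 + (12851 - 1*(-18233))) = 14547/((½)*(1/198) + (12851 + 18233)) = 14547/(1/396 + 31084) = 14547/(12309265/396) = 14547*(396/12309265) = 5760612/12309265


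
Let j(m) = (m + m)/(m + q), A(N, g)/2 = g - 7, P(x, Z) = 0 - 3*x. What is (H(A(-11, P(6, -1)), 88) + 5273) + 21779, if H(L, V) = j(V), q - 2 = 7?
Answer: 2624220/97 ≈ 27054.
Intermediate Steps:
q = 9 (q = 2 + 7 = 9)
P(x, Z) = -3*x
A(N, g) = -14 + 2*g (A(N, g) = 2*(g - 7) = 2*(-7 + g) = -14 + 2*g)
j(m) = 2*m/(9 + m) (j(m) = (m + m)/(m + 9) = (2*m)/(9 + m) = 2*m/(9 + m))
H(L, V) = 2*V/(9 + V)
(H(A(-11, P(6, -1)), 88) + 5273) + 21779 = (2*88/(9 + 88) + 5273) + 21779 = (2*88/97 + 5273) + 21779 = (2*88*(1/97) + 5273) + 21779 = (176/97 + 5273) + 21779 = 511657/97 + 21779 = 2624220/97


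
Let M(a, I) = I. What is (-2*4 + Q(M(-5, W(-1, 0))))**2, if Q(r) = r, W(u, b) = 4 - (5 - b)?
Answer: 81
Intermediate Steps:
W(u, b) = -1 + b (W(u, b) = 4 + (-5 + b) = -1 + b)
(-2*4 + Q(M(-5, W(-1, 0))))**2 = (-2*4 + (-1 + 0))**2 = (-8 - 1)**2 = (-9)**2 = 81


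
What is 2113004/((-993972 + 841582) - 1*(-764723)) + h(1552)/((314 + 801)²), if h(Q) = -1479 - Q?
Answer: 2625083416577/761267693925 ≈ 3.4483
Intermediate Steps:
2113004/((-993972 + 841582) - 1*(-764723)) + h(1552)/((314 + 801)²) = 2113004/((-993972 + 841582) - 1*(-764723)) + (-1479 - 1*1552)/((314 + 801)²) = 2113004/(-152390 + 764723) + (-1479 - 1552)/(1115²) = 2113004/612333 - 3031/1243225 = 2625083416577/761267693925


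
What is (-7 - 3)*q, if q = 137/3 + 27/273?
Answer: -124940/273 ≈ -457.66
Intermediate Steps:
q = 12494/273 (q = 137*(1/3) + 27*(1/273) = 137/3 + 9/91 = 12494/273 ≈ 45.766)
(-7 - 3)*q = (-7 - 3)*(12494/273) = -10*12494/273 = -124940/273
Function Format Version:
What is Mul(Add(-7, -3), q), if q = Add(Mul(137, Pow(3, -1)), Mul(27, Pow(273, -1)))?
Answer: Rational(-124940, 273) ≈ -457.66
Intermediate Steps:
q = Rational(12494, 273) (q = Add(Mul(137, Rational(1, 3)), Mul(27, Rational(1, 273))) = Add(Rational(137, 3), Rational(9, 91)) = Rational(12494, 273) ≈ 45.766)
Mul(Add(-7, -3), q) = Mul(Add(-7, -3), Rational(12494, 273)) = Mul(-10, Rational(12494, 273)) = Rational(-124940, 273)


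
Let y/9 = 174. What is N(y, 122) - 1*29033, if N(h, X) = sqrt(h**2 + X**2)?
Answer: -29033 + 2*sqrt(616810) ≈ -27462.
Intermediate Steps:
y = 1566 (y = 9*174 = 1566)
N(h, X) = sqrt(X**2 + h**2)
N(y, 122) - 1*29033 = sqrt(122**2 + 1566**2) - 1*29033 = sqrt(14884 + 2452356) - 29033 = sqrt(2467240) - 29033 = 2*sqrt(616810) - 29033 = -29033 + 2*sqrt(616810)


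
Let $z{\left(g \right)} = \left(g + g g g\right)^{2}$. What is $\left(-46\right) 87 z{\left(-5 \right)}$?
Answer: $-67633800$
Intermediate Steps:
$z{\left(g \right)} = \left(g + g^{3}\right)^{2}$ ($z{\left(g \right)} = \left(g + g^{2} g\right)^{2} = \left(g + g^{3}\right)^{2}$)
$\left(-46\right) 87 z{\left(-5 \right)} = \left(-46\right) 87 \left(-5\right)^{2} \left(1 + \left(-5\right)^{2}\right)^{2} = - 4002 \cdot 25 \left(1 + 25\right)^{2} = - 4002 \cdot 25 \cdot 26^{2} = - 4002 \cdot 25 \cdot 676 = \left(-4002\right) 16900 = -67633800$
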